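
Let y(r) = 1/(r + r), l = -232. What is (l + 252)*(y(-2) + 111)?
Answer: 2215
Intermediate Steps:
y(r) = 1/(2*r)
(l + 252)*(y(-2) + 111) = (-232 + 252)*((1/2)/(-2) + 111) = 20*((1/2)*(-1/2) + 111) = 20*(-1/4 + 111) = 20*(443/4) = 2215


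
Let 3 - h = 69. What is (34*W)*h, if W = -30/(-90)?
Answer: -748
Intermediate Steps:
W = ⅓ (W = -30*(-1/90) = ⅓ ≈ 0.33333)
h = -66 (h = 3 - 1*69 = 3 - 69 = -66)
(34*W)*h = (34*(⅓))*(-66) = (34/3)*(-66) = -748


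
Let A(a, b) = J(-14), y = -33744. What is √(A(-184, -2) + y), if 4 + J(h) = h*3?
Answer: I*√33790 ≈ 183.82*I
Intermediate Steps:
J(h) = -4 + 3*h (J(h) = -4 + h*3 = -4 + 3*h)
A(a, b) = -46 (A(a, b) = -4 + 3*(-14) = -4 - 42 = -46)
√(A(-184, -2) + y) = √(-46 - 33744) = √(-33790) = I*√33790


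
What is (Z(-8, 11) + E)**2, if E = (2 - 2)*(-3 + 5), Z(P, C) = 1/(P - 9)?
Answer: 1/289 ≈ 0.0034602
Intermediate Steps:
Z(P, C) = 1/(-9 + P)
E = 0 (E = 0*2 = 0)
(Z(-8, 11) + E)**2 = (1/(-9 - 8) + 0)**2 = (1/(-17) + 0)**2 = (-1/17 + 0)**2 = (-1/17)**2 = 1/289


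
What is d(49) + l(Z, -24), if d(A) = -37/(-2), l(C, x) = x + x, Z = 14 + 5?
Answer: -59/2 ≈ -29.500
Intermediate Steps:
Z = 19
l(C, x) = 2*x
d(A) = 37/2 (d(A) = -37*(-½) = 37/2)
d(49) + l(Z, -24) = 37/2 + 2*(-24) = 37/2 - 48 = -59/2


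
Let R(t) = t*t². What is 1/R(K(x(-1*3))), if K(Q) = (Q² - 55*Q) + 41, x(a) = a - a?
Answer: 1/68921 ≈ 1.4509e-5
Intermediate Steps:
x(a) = 0
K(Q) = 41 + Q² - 55*Q
R(t) = t³
1/R(K(x(-1*3))) = 1/((41 + 0² - 55*0)³) = 1/((41 + 0 + 0)³) = 1/(41³) = 1/68921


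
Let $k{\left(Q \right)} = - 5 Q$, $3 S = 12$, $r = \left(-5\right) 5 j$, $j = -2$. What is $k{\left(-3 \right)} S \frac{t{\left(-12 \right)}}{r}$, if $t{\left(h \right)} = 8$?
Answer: $\frac{48}{5} \approx 9.6$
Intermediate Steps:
$r = 50$ ($r = \left(-5\right) 5 \left(-2\right) = \left(-25\right) \left(-2\right) = 50$)
$S = 4$ ($S = \frac{1}{3} \cdot 12 = 4$)
$k{\left(-3 \right)} S \frac{t{\left(-12 \right)}}{r} = \left(-5\right) \left(-3\right) 4 \cdot \frac{8}{50} = 15 \cdot 4 \cdot 8 \cdot \frac{1}{50} = 60 \cdot \frac{4}{25} = \frac{48}{5}$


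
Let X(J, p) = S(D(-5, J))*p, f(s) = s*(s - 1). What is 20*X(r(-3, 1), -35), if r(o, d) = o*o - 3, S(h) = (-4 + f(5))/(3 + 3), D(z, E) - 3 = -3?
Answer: -5600/3 ≈ -1866.7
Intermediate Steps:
D(z, E) = 0 (D(z, E) = 3 - 3 = 0)
f(s) = s*(-1 + s)
S(h) = 8/3 (S(h) = (-4 + 5*(-1 + 5))/(3 + 3) = (-4 + 5*4)/6 = (-4 + 20)*(1/6) = 16*(1/6) = 8/3)
r(o, d) = -3 + o**2 (r(o, d) = o**2 - 3 = -3 + o**2)
X(J, p) = 8*p/3
20*X(r(-3, 1), -35) = 20*((8/3)*(-35)) = 20*(-280/3) = -5600/3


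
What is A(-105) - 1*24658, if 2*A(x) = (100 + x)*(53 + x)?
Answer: -24528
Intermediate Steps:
A(x) = (53 + x)*(100 + x)/2 (A(x) = ((100 + x)*(53 + x))/2 = ((53 + x)*(100 + x))/2 = (53 + x)*(100 + x)/2)
A(-105) - 1*24658 = (2650 + (½)*(-105)² + (153/2)*(-105)) - 1*24658 = (2650 + (½)*11025 - 16065/2) - 24658 = (2650 + 11025/2 - 16065/2) - 24658 = 130 - 24658 = -24528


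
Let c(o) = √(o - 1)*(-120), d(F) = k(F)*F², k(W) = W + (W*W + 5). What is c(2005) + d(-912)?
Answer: 691043689728 - 240*√501 ≈ 6.9104e+11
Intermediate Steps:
k(W) = 5 + W + W² (k(W) = W + (W² + 5) = W + (5 + W²) = 5 + W + W²)
d(F) = F²*(5 + F + F²) (d(F) = (5 + F + F²)*F² = F²*(5 + F + F²))
c(o) = -120*√(-1 + o) (c(o) = √(-1 + o)*(-120) = -120*√(-1 + o))
c(2005) + d(-912) = -120*√(-1 + 2005) + (-912)²*(5 - 912 + (-912)²) = -240*√501 + 831744*(5 - 912 + 831744) = -240*√501 + 831744*830837 = -240*√501 + 691043689728 = 691043689728 - 240*√501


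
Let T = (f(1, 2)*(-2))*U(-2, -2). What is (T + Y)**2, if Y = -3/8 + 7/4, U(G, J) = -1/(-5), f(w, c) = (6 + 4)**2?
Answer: 95481/64 ≈ 1491.9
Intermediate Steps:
f(w, c) = 100 (f(w, c) = 10**2 = 100)
U(G, J) = 1/5 (U(G, J) = -1*(-1/5) = 1/5)
Y = 11/8 (Y = -3*1/8 + 7*(1/4) = -3/8 + 7/4 = 11/8 ≈ 1.3750)
T = -40 (T = (100*(-2))*(1/5) = -200*1/5 = -40)
(T + Y)**2 = (-40 + 11/8)**2 = (-309/8)**2 = 95481/64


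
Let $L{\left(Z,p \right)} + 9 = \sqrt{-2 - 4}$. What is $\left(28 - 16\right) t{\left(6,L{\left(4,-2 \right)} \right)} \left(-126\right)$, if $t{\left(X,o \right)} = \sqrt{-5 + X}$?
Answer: $-1512$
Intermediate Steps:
$L{\left(Z,p \right)} = -9 + i \sqrt{6}$ ($L{\left(Z,p \right)} = -9 + \sqrt{-2 - 4} = -9 + \sqrt{-6} = -9 + i \sqrt{6}$)
$\left(28 - 16\right) t{\left(6,L{\left(4,-2 \right)} \right)} \left(-126\right) = \left(28 - 16\right) \sqrt{-5 + 6} \left(-126\right) = 12 \sqrt{1} \left(-126\right) = 12 \cdot 1 \left(-126\right) = 12 \left(-126\right) = -1512$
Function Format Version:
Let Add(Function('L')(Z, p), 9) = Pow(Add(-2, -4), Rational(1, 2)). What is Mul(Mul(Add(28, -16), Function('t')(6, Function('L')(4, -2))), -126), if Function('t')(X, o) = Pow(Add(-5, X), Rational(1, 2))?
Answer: -1512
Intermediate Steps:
Function('L')(Z, p) = Add(-9, Mul(I, Pow(6, Rational(1, 2)))) (Function('L')(Z, p) = Add(-9, Pow(Add(-2, -4), Rational(1, 2))) = Add(-9, Pow(-6, Rational(1, 2))) = Add(-9, Mul(I, Pow(6, Rational(1, 2)))))
Mul(Mul(Add(28, -16), Function('t')(6, Function('L')(4, -2))), -126) = Mul(Mul(Add(28, -16), Pow(Add(-5, 6), Rational(1, 2))), -126) = Mul(Mul(12, Pow(1, Rational(1, 2))), -126) = Mul(Mul(12, 1), -126) = Mul(12, -126) = -1512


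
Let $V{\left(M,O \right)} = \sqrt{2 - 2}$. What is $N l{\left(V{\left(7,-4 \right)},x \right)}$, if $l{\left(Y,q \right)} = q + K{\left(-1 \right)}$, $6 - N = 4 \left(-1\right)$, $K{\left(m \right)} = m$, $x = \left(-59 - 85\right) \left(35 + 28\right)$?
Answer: $-90730$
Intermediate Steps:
$x = -9072$ ($x = \left(-144\right) 63 = -9072$)
$N = 10$ ($N = 6 - 4 \left(-1\right) = 6 - -4 = 6 + 4 = 10$)
$V{\left(M,O \right)} = 0$ ($V{\left(M,O \right)} = \sqrt{0} = 0$)
$l{\left(Y,q \right)} = -1 + q$ ($l{\left(Y,q \right)} = q - 1 = -1 + q$)
$N l{\left(V{\left(7,-4 \right)},x \right)} = 10 \left(-1 - 9072\right) = 10 \left(-9073\right) = -90730$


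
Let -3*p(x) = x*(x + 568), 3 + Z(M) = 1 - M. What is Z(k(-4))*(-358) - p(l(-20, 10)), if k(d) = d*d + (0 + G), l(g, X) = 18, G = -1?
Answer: 9602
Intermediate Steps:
k(d) = -1 + d² (k(d) = d*d + (0 - 1) = d² - 1 = -1 + d²)
Z(M) = -2 - M (Z(M) = -3 + (1 - M) = -2 - M)
p(x) = -x*(568 + x)/3 (p(x) = -x*(x + 568)/3 = -x*(568 + x)/3)
Z(k(-4))*(-358) - p(l(-20, 10)) = (-2 - (-1 + (-4)²))*(-358) - (-1)*18*(568 + 18)/3 = (-2 - (-1 + 16))*(-358) - (-1)*18*586/3 = (-2 - 1*15)*(-358) - 1*(-3516) = (-2 - 15)*(-358) + 3516 = -17*(-358) + 3516 = 6086 + 3516 = 9602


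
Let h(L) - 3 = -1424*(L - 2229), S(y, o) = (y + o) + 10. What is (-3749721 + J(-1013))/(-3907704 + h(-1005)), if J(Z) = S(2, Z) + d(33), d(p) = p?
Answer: -3750689/697515 ≈ -5.3772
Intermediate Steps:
S(y, o) = 10 + o + y (S(y, o) = (o + y) + 10 = 10 + o + y)
h(L) = 3174099 - 1424*L (h(L) = 3 - 1424*(L - 2229) = 3 - 1424*(-2229 + L) = 3 + (3174096 - 1424*L) = 3174099 - 1424*L)
J(Z) = 45 + Z (J(Z) = (10 + Z + 2) + 33 = (12 + Z) + 33 = 45 + Z)
(-3749721 + J(-1013))/(-3907704 + h(-1005)) = (-3749721 + (45 - 1013))/(-3907704 + (3174099 - 1424*(-1005))) = (-3749721 - 968)/(-3907704 + (3174099 + 1431120)) = -3750689/(-3907704 + 4605219) = -3750689/697515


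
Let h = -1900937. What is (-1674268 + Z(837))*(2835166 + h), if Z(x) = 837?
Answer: -1563367769699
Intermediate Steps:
(-1674268 + Z(837))*(2835166 + h) = (-1674268 + 837)*(2835166 - 1900937) = -1673431*934229 = -1563367769699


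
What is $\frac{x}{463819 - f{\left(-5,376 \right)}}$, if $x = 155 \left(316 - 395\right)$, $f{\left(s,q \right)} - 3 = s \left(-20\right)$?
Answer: $- \frac{12245}{463716} \approx -0.026406$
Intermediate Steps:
$f{\left(s,q \right)} = 3 - 20 s$ ($f{\left(s,q \right)} = 3 + s \left(-20\right) = 3 - 20 s$)
$x = -12245$ ($x = 155 \left(-79\right) = -12245$)
$\frac{x}{463819 - f{\left(-5,376 \right)}} = - \frac{12245}{463819 - \left(3 - -100\right)} = - \frac{12245}{463819 - \left(3 + 100\right)} = - \frac{12245}{463819 - 103} = - \frac{12245}{463716}$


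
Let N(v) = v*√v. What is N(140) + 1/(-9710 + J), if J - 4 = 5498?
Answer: -1/4208 + 280*√35 ≈ 1656.5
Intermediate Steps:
N(v) = v^(3/2)
J = 5502 (J = 4 + 5498 = 5502)
N(140) + 1/(-9710 + J) = 140^(3/2) + 1/(-9710 + 5502) = 280*√35 + 1/(-4208) = 280*√35 - 1/4208 = -1/4208 + 280*√35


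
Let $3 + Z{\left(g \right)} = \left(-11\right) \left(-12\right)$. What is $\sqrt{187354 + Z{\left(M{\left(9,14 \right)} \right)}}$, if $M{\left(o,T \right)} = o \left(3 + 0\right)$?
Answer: $\sqrt{187483} \approx 432.99$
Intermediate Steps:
$M{\left(o,T \right)} = 3 o$ ($M{\left(o,T \right)} = o 3 = 3 o$)
$Z{\left(g \right)} = 129$ ($Z{\left(g \right)} = -3 - -132 = -3 + 132 = 129$)
$\sqrt{187354 + Z{\left(M{\left(9,14 \right)} \right)}} = \sqrt{187354 + 129} = \sqrt{187483}$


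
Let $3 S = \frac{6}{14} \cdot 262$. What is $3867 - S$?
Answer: $\frac{26807}{7} \approx 3829.6$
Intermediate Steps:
$S = \frac{262}{7}$ ($S = \frac{\frac{6}{14} \cdot 262}{3} = \frac{6 \cdot \frac{1}{14} \cdot 262}{3} = \frac{\frac{3}{7} \cdot 262}{3} = \frac{1}{3} \cdot \frac{786}{7} = \frac{262}{7} \approx 37.429$)
$3867 - S = 3867 - \frac{262}{7} = \frac{26807}{7}$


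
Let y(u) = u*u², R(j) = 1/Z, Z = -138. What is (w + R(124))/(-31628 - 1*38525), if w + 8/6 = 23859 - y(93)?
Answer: 107708909/9681114 ≈ 11.126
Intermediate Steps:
R(j) = -1/138 (R(j) = 1/(-138) = -1/138)
y(u) = u³
w = -2341498/3 (w = -4/3 + (23859 - 1*93³) = -4/3 + (23859 - 1*804357) = -4/3 + (23859 - 804357) = -4/3 - 780498 = -2341498/3 ≈ -7.8050e+5)
(w + R(124))/(-31628 - 1*38525) = (-2341498/3 - 1/138)/(-31628 - 1*38525) = -107708909/(138*(-31628 - 38525)) = -107708909/138/(-70153) = -107708909/138*(-1/70153) = 107708909/9681114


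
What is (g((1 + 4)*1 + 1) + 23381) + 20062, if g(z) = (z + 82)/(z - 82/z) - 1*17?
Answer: 998534/23 ≈ 43415.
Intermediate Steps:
g(z) = -17 + (82 + z)/(z - 82/z) (g(z) = (82 + z)/(z - 82/z) - 17 = -17 + (82 + z)/(z - 82/z))
(g((1 + 4)*1 + 1) + 23381) + 20062 = (2*(697 - 8*((1 + 4)*1 + 1)² + 41*((1 + 4)*1 + 1))/(-82 + ((1 + 4)*1 + 1)²) + 23381) + 20062 = (2*(697 - 8*(5*1 + 1)² + 41*(5*1 + 1))/(-82 + (5*1 + 1)²) + 23381) + 20062 = (2*(697 - 8*(5 + 1)² + 41*(5 + 1))/(-82 + (5 + 1)²) + 23381) + 20062 = (2*(697 - 8*6² + 41*6)/(-82 + 6²) + 23381) + 20062 = (2*(697 - 8*36 + 246)/(-82 + 36) + 23381) + 20062 = (2*(697 - 288 + 246)/(-46) + 23381) + 20062 = (2*(-1/46)*655 + 23381) + 20062 = (-655/23 + 23381) + 20062 = 537108/23 + 20062 = 998534/23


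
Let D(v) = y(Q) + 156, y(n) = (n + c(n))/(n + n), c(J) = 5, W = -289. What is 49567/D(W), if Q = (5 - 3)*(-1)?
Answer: 198268/621 ≈ 319.27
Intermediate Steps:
Q = -2 (Q = 2*(-1) = -2)
y(n) = (5 + n)/(2*n) (y(n) = (n + 5)/(n + n) = (5 + n)/((2*n)) = (5 + n)*(1/(2*n)) = (5 + n)/(2*n))
D(v) = 621/4 (D(v) = (½)*(5 - 2)/(-2) + 156 = (½)*(-½)*3 + 156 = -¾ + 156 = 621/4)
49567/D(W) = 49567/(621/4) = 49567*(4/621) = 198268/621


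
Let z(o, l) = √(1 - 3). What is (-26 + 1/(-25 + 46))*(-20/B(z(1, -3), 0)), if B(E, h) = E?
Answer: -5450*I*√2/21 ≈ -367.02*I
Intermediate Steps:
z(o, l) = I*√2 (z(o, l) = √(-2) = I*√2)
(-26 + 1/(-25 + 46))*(-20/B(z(1, -3), 0)) = (-26 + 1/(-25 + 46))*(-20*(-I*√2/2)) = (-26 + 1/21)*(-(-10)*I*√2) = (-26 + 1/21)*(10*I*√2) = -5450*I*√2/21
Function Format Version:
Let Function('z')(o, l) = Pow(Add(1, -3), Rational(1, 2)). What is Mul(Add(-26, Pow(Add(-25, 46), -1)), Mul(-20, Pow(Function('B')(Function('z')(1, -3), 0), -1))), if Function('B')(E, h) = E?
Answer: Mul(Rational(-5450, 21), I, Pow(2, Rational(1, 2))) ≈ Mul(-367.02, I)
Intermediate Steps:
Function('z')(o, l) = Mul(I, Pow(2, Rational(1, 2))) (Function('z')(o, l) = Pow(-2, Rational(1, 2)) = Mul(I, Pow(2, Rational(1, 2))))
Mul(Add(-26, Pow(Add(-25, 46), -1)), Mul(-20, Pow(Function('B')(Function('z')(1, -3), 0), -1))) = Mul(Add(-26, Pow(Add(-25, 46), -1)), Mul(-20, Pow(Mul(I, Pow(2, Rational(1, 2))), -1))) = Mul(Add(-26, Pow(21, -1)), Mul(-20, Mul(Rational(-1, 2), I, Pow(2, Rational(1, 2))))) = Mul(Add(-26, Rational(1, 21)), Mul(10, I, Pow(2, Rational(1, 2)))) = Mul(Rational(-545, 21), Mul(10, I, Pow(2, Rational(1, 2)))) = Mul(Rational(-5450, 21), I, Pow(2, Rational(1, 2)))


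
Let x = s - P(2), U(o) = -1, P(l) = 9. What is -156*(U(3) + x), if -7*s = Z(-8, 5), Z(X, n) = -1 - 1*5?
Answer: 9984/7 ≈ 1426.3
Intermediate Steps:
Z(X, n) = -6 (Z(X, n) = -1 - 5 = -6)
s = 6/7 (s = -⅐*(-6) = 6/7 ≈ 0.85714)
x = -57/7 (x = 6/7 - 1*9 = 6/7 - 9 = -57/7 ≈ -8.1429)
-156*(U(3) + x) = -156*(-1 - 57/7) = -156*(-64/7) = 9984/7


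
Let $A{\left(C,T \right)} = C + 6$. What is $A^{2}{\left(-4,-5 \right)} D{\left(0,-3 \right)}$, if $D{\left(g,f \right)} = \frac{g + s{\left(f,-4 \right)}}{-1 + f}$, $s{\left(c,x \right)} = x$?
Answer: $4$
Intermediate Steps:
$A{\left(C,T \right)} = 6 + C$
$D{\left(g,f \right)} = \frac{-4 + g}{-1 + f}$ ($D{\left(g,f \right)} = \frac{g - 4}{-1 + f} = \frac{-4 + g}{-1 + f}$)
$A^{2}{\left(-4,-5 \right)} D{\left(0,-3 \right)} = \left(6 - 4\right)^{2} \frac{-4 + 0}{-1 - 3} = 2^{2} \frac{1}{-4} \left(-4\right) = 4 \left(\left(- \frac{1}{4}\right) \left(-4\right)\right) = 4 \cdot 1 = 4$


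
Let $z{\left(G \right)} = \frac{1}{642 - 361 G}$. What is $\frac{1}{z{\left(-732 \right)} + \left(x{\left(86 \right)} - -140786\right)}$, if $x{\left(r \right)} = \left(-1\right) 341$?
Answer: $\frac{264894}{37203037831} \approx 7.1202 \cdot 10^{-6}$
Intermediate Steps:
$x{\left(r \right)} = -341$
$\frac{1}{z{\left(-732 \right)} + \left(x{\left(86 \right)} - -140786\right)} = \frac{1}{- \frac{1}{-642 + 361 \left(-732\right)} - -140445} = \frac{1}{- \frac{1}{-642 - 264252} + \left(-341 + 140786\right)} = \frac{1}{- \frac{1}{-264894} + 140445} = \frac{1}{\left(-1\right) \left(- \frac{1}{264894}\right) + 140445} = \frac{1}{\frac{1}{264894} + 140445} = \frac{1}{\frac{37203037831}{264894}} = \frac{264894}{37203037831}$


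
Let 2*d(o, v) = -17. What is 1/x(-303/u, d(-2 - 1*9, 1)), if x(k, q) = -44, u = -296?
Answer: -1/44 ≈ -0.022727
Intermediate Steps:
d(o, v) = -17/2 (d(o, v) = (½)*(-17) = -17/2)
1/x(-303/u, d(-2 - 1*9, 1)) = 1/(-44) = -1/44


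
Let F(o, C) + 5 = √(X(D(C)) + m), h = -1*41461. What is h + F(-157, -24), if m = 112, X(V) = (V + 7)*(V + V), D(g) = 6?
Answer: -41466 + 2*√67 ≈ -41450.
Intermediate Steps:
h = -41461
X(V) = 2*V*(7 + V) (X(V) = (7 + V)*(2*V) = 2*V*(7 + V))
F(o, C) = -5 + 2*√67 (F(o, C) = -5 + √(2*6*(7 + 6) + 112) = -5 + √(2*6*13 + 112) = -5 + √(156 + 112) = -5 + √268 = -5 + 2*√67)
h + F(-157, -24) = -41461 + (-5 + 2*√67) = -41466 + 2*√67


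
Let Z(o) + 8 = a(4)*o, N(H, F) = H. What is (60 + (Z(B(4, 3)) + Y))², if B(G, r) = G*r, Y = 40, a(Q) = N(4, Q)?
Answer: 19600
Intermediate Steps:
a(Q) = 4
Z(o) = -8 + 4*o
(60 + (Z(B(4, 3)) + Y))² = (60 + ((-8 + 4*(4*3)) + 40))² = (60 + ((-8 + 4*12) + 40))² = (60 + ((-8 + 48) + 40))² = (60 + (40 + 40))² = (60 + 80)² = 140² = 19600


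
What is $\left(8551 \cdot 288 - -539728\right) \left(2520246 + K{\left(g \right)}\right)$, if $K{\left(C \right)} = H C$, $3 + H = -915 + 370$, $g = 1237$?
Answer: $5531561165920$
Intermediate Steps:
$H = -548$ ($H = -3 + \left(-915 + 370\right) = -3 - 545 = -548$)
$K{\left(C \right)} = - 548 C$
$\left(8551 \cdot 288 - -539728\right) \left(2520246 + K{\left(g \right)}\right) = \left(8551 \cdot 288 - -539728\right) \left(2520246 - 677876\right) = \left(2462688 + \left(540798 - 1070\right)\right) \left(2520246 - 677876\right) = \left(2462688 + 539728\right) 1842370 = 3002416 \cdot 1842370 = 5531561165920$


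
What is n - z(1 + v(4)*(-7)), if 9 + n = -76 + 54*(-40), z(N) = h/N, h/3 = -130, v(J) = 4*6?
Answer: -375305/167 ≈ -2247.3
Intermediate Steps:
v(J) = 24
h = -390 (h = 3*(-130) = -390)
z(N) = -390/N
n = -2245 (n = -9 + (-76 + 54*(-40)) = -9 + (-76 - 2160) = -9 - 2236 = -2245)
n - z(1 + v(4)*(-7)) = -2245 - (-390)/(1 + 24*(-7)) = -2245 - (-390)/(1 - 168) = -2245 - (-390)/(-167) = -2245 - (-390)*(-1)/167 = -2245 - 1*390/167 = -2245 - 390/167 = -375305/167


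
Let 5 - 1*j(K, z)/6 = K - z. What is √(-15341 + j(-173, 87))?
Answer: I*√13751 ≈ 117.26*I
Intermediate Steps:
j(K, z) = 30 - 6*K + 6*z (j(K, z) = 30 - 6*(K - z) = 30 + (-6*K + 6*z) = 30 - 6*K + 6*z)
√(-15341 + j(-173, 87)) = √(-15341 + (30 - 6*(-173) + 6*87)) = √(-15341 + (30 + 1038 + 522)) = √(-15341 + 1590) = √(-13751) = I*√13751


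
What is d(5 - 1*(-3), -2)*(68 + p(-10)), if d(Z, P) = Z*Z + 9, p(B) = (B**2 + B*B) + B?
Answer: 18834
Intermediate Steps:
p(B) = B + 2*B**2 (p(B) = (B**2 + B**2) + B = 2*B**2 + B = B + 2*B**2)
d(Z, P) = 9 + Z**2 (d(Z, P) = Z**2 + 9 = 9 + Z**2)
d(5 - 1*(-3), -2)*(68 + p(-10)) = (9 + (5 - 1*(-3))**2)*(68 - 10*(1 + 2*(-10))) = (9 + (5 + 3)**2)*(68 - 10*(1 - 20)) = (9 + 8**2)*(68 - 10*(-19)) = (9 + 64)*(68 + 190) = 73*258 = 18834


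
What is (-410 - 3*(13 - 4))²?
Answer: 190969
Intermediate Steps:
(-410 - 3*(13 - 4))² = (-410 - 3*9)² = (-410 - 27)² = (-437)² = 190969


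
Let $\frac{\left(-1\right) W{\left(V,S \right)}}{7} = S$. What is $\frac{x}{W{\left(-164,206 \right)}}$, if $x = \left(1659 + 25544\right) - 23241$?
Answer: $- \frac{283}{103} \approx -2.7476$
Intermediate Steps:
$x = 3962$ ($x = 27203 - 23241 = 3962$)
$W{\left(V,S \right)} = - 7 S$
$\frac{x}{W{\left(-164,206 \right)}} = \frac{3962}{\left(-7\right) 206} = \frac{3962}{-1442} = 3962 \left(- \frac{1}{1442}\right) = - \frac{283}{103}$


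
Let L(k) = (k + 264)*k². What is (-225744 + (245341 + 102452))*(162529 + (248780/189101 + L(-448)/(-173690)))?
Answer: 29653934518848481407/1492952395 ≈ 1.9863e+10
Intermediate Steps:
L(k) = k²*(264 + k) (L(k) = (264 + k)*k² = k²*(264 + k))
(-225744 + (245341 + 102452))*(162529 + (248780/189101 + L(-448)/(-173690))) = (-225744 + (245341 + 102452))*(162529 + (248780/189101 + ((-448)²*(264 - 448))/(-173690))) = (-225744 + 347793)*(162529 + (248780*(1/189101) + (200704*(-184))*(-1/173690))) = 122049*(162529 + (248780/189101 - 36929536*(-1/173690))) = 122049*(162529 + (248780/189101 + 18464768/86845)) = 122049*(162529 + 319391944788/1492952395) = 122049*(242967451751743/1492952395) = 29653934518848481407/1492952395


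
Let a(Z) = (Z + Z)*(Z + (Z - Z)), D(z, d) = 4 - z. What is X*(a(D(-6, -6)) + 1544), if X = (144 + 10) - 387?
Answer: -406352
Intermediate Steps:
X = -233 (X = 154 - 387 = -233)
a(Z) = 2*Z**2 (a(Z) = (2*Z)*(Z + 0) = (2*Z)*Z = 2*Z**2)
X*(a(D(-6, -6)) + 1544) = -233*(2*(4 - 1*(-6))**2 + 1544) = -233*(2*(4 + 6)**2 + 1544) = -233*(2*10**2 + 1544) = -233*(2*100 + 1544) = -233*(200 + 1544) = -233*1744 = -406352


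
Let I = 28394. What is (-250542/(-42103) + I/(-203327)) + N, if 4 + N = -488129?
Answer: -4178699043845921/8560676681 ≈ -4.8813e+5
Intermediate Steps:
N = -488133 (N = -4 - 488129 = -488133)
(-250542/(-42103) + I/(-203327)) + N = (-250542/(-42103) + 28394/(-203327)) - 488133 = (-250542*(-1/42103) + 28394*(-1/203327)) - 488133 = (250542/42103 - 28394/203327) - 488133 = 49746480652/8560676681 - 488133 = -4178699043845921/8560676681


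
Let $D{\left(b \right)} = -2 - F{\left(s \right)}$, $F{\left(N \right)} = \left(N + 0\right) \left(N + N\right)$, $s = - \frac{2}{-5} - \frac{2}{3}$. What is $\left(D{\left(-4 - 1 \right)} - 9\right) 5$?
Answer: $- \frac{2507}{45} \approx -55.711$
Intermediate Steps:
$s = - \frac{4}{15}$ ($s = \left(-2\right) \left(- \frac{1}{5}\right) - \frac{2}{3} = \frac{2}{5} - \frac{2}{3} = - \frac{4}{15} \approx -0.26667$)
$F{\left(N \right)} = 2 N^{2}$ ($F{\left(N \right)} = N 2 N = 2 N^{2}$)
$D{\left(b \right)} = - \frac{482}{225}$ ($D{\left(b \right)} = -2 - 2 \left(- \frac{4}{15}\right)^{2} = -2 - 2 \cdot \frac{16}{225} = -2 - \frac{32}{225} = - \frac{482}{225}$)
$\left(D{\left(-4 - 1 \right)} - 9\right) 5 = \left(- \frac{482}{225} - 9\right) 5 = \left(- \frac{2507}{225}\right) 5 = - \frac{2507}{45}$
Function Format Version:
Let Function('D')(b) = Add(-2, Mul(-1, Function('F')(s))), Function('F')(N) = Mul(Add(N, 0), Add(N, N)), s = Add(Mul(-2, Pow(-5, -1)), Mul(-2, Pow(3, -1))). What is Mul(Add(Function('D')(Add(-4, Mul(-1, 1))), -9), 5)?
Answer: Rational(-2507, 45) ≈ -55.711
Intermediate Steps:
s = Rational(-4, 15) (s = Add(Mul(-2, Rational(-1, 5)), Mul(-2, Rational(1, 3))) = Add(Rational(2, 5), Rational(-2, 3)) = Rational(-4, 15) ≈ -0.26667)
Function('F')(N) = Mul(2, Pow(N, 2)) (Function('F')(N) = Mul(N, Mul(2, N)) = Mul(2, Pow(N, 2)))
Function('D')(b) = Rational(-482, 225) (Function('D')(b) = Add(-2, Mul(-1, Mul(2, Pow(Rational(-4, 15), 2)))) = Add(-2, Mul(-1, Mul(2, Rational(16, 225)))) = Add(-2, Mul(-1, Rational(32, 225))) = Add(-2, Rational(-32, 225)) = Rational(-482, 225))
Mul(Add(Function('D')(Add(-4, Mul(-1, 1))), -9), 5) = Mul(Add(Rational(-482, 225), -9), 5) = Mul(Rational(-2507, 225), 5) = Rational(-2507, 45)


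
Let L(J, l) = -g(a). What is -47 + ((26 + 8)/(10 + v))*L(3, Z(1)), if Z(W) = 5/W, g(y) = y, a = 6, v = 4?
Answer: -431/7 ≈ -61.571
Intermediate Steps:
L(J, l) = -6 (L(J, l) = -1*6 = -6)
-47 + ((26 + 8)/(10 + v))*L(3, Z(1)) = -47 + ((26 + 8)/(10 + 4))*(-6) = -47 + (34/14)*(-6) = -47 + (34*(1/14))*(-6) = -47 + (17/7)*(-6) = -47 - 102/7 = -431/7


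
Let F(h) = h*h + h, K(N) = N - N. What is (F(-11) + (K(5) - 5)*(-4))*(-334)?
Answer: -43420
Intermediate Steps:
K(N) = 0
F(h) = h + h² (F(h) = h² + h = h + h²)
(F(-11) + (K(5) - 5)*(-4))*(-334) = (-11*(1 - 11) + (0 - 5)*(-4))*(-334) = (-11*(-10) - 5*(-4))*(-334) = (110 + 20)*(-334) = 130*(-334) = -43420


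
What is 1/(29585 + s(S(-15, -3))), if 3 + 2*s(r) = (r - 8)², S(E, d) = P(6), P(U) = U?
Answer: 2/59171 ≈ 3.3800e-5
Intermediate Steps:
S(E, d) = 6
s(r) = -3/2 + (-8 + r)²/2 (s(r) = -3/2 + (r - 8)²/2 = -3/2 + (-8 + r)²/2)
1/(29585 + s(S(-15, -3))) = 1/(29585 + (-3/2 + (-8 + 6)²/2)) = 1/(29585 + (-3/2 + (½)*(-2)²)) = 1/(29585 + (-3/2 + (½)*4)) = 1/(29585 + (-3/2 + 2)) = 1/(29585 + ½) = 1/(59171/2) = 2/59171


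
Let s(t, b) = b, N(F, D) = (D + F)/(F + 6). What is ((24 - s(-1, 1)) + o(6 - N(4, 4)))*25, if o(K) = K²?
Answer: 1251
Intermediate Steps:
N(F, D) = (D + F)/(6 + F)
((24 - s(-1, 1)) + o(6 - N(4, 4)))*25 = ((24 - 1*1) + (6 - (4 + 4)/(6 + 4))²)*25 = ((24 - 1) + (6 - 8/10)²)*25 = (23 + (6 - 8/10)²)*25 = (23 + (6 - 1*⅘)²)*25 = (23 + (6 - ⅘)²)*25 = (23 + (26/5)²)*25 = (23 + 676/25)*25 = (1251/25)*25 = 1251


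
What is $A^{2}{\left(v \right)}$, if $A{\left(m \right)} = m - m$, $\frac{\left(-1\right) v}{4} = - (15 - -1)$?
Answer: $0$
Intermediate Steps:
$v = 64$ ($v = - 4 \left(- (15 - -1)\right) = - 4 \left(- (15 + 1)\right) = - 4 \left(\left(-1\right) 16\right) = \left(-4\right) \left(-16\right) = 64$)
$A{\left(m \right)} = 0$
$A^{2}{\left(v \right)} = 0^{2} = 0$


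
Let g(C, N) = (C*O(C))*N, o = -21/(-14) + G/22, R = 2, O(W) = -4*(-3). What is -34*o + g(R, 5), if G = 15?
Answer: 504/11 ≈ 45.818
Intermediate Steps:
O(W) = 12
o = 24/11 (o = -21/(-14) + 15/22 = -21*(-1/14) + 15*(1/22) = 3/2 + 15/22 = 24/11 ≈ 2.1818)
g(C, N) = 12*C*N (g(C, N) = (C*12)*N = (12*C)*N = 12*C*N)
-34*o + g(R, 5) = -34*24/11 + 12*2*5 = -816/11 + 120 = 504/11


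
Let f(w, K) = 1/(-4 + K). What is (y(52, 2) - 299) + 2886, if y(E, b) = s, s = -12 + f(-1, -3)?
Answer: 18024/7 ≈ 2574.9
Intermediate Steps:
s = -85/7 (s = -12 + 1/(-4 - 3) = -12 + 1/(-7) = -12 - 1/7 = -85/7 ≈ -12.143)
y(E, b) = -85/7
(y(52, 2) - 299) + 2886 = (-85/7 - 299) + 2886 = -2178/7 + 2886 = 18024/7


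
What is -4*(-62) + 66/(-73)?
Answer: 18038/73 ≈ 247.10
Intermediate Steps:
-4*(-62) + 66/(-73) = 248 + 66*(-1/73) = 248 - 66/73 = 18038/73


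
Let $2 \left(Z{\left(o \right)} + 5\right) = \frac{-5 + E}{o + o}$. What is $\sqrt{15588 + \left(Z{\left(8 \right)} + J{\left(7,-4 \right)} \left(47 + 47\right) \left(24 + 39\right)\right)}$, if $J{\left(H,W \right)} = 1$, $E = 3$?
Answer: $\frac{3 \sqrt{38231}}{4} \approx 146.65$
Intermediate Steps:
$Z{\left(o \right)} = -5 - \frac{1}{2 o}$ ($Z{\left(o \right)} = -5 + \frac{\left(-5 + 3\right) \frac{1}{o + o}}{2} = -5 + \frac{\left(-2\right) \frac{1}{2 o}}{2} = -5 + \frac{\left(-1\right) \frac{1}{o}}{2} = -5 - \frac{1}{2 o}$)
$\sqrt{15588 + \left(Z{\left(8 \right)} + J{\left(7,-4 \right)} \left(47 + 47\right) \left(24 + 39\right)\right)} = \sqrt{15588 - \left(5 + \frac{1}{16} - \left(47 + 47\right) \left(24 + 39\right)\right)} = \sqrt{15588 + \left(\left(-5 - \frac{1}{16}\right) + 1 \cdot 94 \cdot 63\right)} = \sqrt{15588 + \left(\left(-5 - \frac{1}{16}\right) + 1 \cdot 5922\right)} = \sqrt{15588 + \left(- \frac{81}{16} + 5922\right)} = \sqrt{15588 + \frac{94671}{16}} = \sqrt{\frac{344079}{16}} = \frac{3 \sqrt{38231}}{4}$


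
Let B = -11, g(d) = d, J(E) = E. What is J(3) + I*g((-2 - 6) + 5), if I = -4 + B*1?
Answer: 48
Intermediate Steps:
I = -15 (I = -4 - 11*1 = -4 - 11 = -15)
J(3) + I*g((-2 - 6) + 5) = 3 - 15*((-2 - 6) + 5) = 3 - 15*(-8 + 5) = 3 - 15*(-3) = 3 + 45 = 48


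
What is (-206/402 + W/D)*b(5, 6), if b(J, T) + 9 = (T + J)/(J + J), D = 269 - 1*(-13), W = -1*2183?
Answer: 4106499/62980 ≈ 65.203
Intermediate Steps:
W = -2183
D = 282 (D = 269 + 13 = 282)
b(J, T) = -9 + (J + T)/(2*J) (b(J, T) = -9 + (T + J)/(J + J) = -9 + (J + T)/((2*J)) = -9 + (J + T)*(1/(2*J)) = -9 + (J + T)/(2*J))
(-206/402 + W/D)*b(5, 6) = (-206/402 - 2183/282)*((½)*(6 - 17*5)/5) = (-206*1/402 - 2183*1/282)*((½)*(⅕)*(6 - 85)) = (-103/201 - 2183/282)*((½)*(⅕)*(-79)) = -51981/6298*(-79/10) = 4106499/62980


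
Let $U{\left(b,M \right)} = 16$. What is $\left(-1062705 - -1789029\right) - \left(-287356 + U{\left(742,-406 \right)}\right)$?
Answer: $1013664$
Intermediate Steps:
$\left(-1062705 - -1789029\right) - \left(-287356 + U{\left(742,-406 \right)}\right) = \left(-1062705 - -1789029\right) + \left(287356 - 16\right) = \left(-1062705 + 1789029\right) + \left(287356 - 16\right) = 726324 + 287340 = 1013664$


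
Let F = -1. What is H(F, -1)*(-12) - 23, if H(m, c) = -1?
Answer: -11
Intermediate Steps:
H(F, -1)*(-12) - 23 = -1*(-12) - 23 = 12 - 23 = -11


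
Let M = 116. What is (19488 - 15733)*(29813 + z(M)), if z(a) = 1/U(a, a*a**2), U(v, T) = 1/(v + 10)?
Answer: 112420945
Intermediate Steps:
U(v, T) = 1/(10 + v)
z(a) = 10 + a (z(a) = 1/(1/(10 + a)) = 10 + a)
(19488 - 15733)*(29813 + z(M)) = (19488 - 15733)*(29813 + (10 + 116)) = 3755*(29813 + 126) = 3755*29939 = 112420945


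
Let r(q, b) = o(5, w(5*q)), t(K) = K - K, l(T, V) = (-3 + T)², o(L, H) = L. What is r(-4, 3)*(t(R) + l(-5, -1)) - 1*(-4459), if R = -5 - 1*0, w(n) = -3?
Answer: 4779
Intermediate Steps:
R = -5 (R = -5 + 0 = -5)
t(K) = 0
r(q, b) = 5
r(-4, 3)*(t(R) + l(-5, -1)) - 1*(-4459) = 5*(0 + (-3 - 5)²) - 1*(-4459) = 5*(0 + (-8)²) + 4459 = 5*(0 + 64) + 4459 = 5*64 + 4459 = 320 + 4459 = 4779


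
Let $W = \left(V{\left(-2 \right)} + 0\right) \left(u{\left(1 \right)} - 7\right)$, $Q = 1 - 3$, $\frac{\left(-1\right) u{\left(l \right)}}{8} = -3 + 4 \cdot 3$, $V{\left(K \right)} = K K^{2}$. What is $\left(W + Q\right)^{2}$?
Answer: $396900$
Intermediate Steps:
$V{\left(K \right)} = K^{3}$
$u{\left(l \right)} = -72$ ($u{\left(l \right)} = - 8 \left(-3 + 4 \cdot 3\right) = - 8 \left(-3 + 12\right) = \left(-8\right) 9 = -72$)
$Q = -2$ ($Q = 1 - 3 = -2$)
$W = 632$ ($W = \left(\left(-2\right)^{3} + 0\right) \left(-72 - 7\right) = \left(-8 + 0\right) \left(-79\right) = \left(-8\right) \left(-79\right) = 632$)
$\left(W + Q\right)^{2} = \left(632 - 2\right)^{2} = 630^{2} = 396900$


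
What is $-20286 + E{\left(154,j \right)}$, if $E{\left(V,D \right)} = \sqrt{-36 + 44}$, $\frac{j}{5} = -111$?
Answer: $-20286 + 2 \sqrt{2} \approx -20283.0$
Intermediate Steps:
$j = -555$ ($j = 5 \left(-111\right) = -555$)
$E{\left(V,D \right)} = 2 \sqrt{2}$ ($E{\left(V,D \right)} = \sqrt{8} = 2 \sqrt{2}$)
$-20286 + E{\left(154,j \right)} = -20286 + 2 \sqrt{2}$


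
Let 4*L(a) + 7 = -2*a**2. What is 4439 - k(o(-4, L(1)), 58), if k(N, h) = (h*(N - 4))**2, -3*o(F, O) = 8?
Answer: -1305649/9 ≈ -1.4507e+5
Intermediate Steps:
L(a) = -7/4 - a**2/2 (L(a) = -7/4 + (-2*a**2)/4 = -7/4 - a**2/2)
o(F, O) = -8/3 (o(F, O) = -1/3*8 = -8/3)
k(N, h) = h**2*(-4 + N)**2 (k(N, h) = (h*(-4 + N))**2 = h**2*(-4 + N)**2)
4439 - k(o(-4, L(1)), 58) = 4439 - 58**2*(-4 - 8/3)**2 = 4439 - 3364*(-20/3)**2 = 4439 - 3364*400/9 = 4439 - 1*1345600/9 = 4439 - 1345600/9 = -1305649/9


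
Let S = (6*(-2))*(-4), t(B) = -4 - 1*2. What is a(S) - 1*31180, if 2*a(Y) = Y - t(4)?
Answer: -31153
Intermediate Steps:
t(B) = -6 (t(B) = -4 - 2 = -6)
S = 48 (S = -12*(-4) = 48)
a(Y) = 3 + Y/2 (a(Y) = (Y - 1*(-6))/2 = (Y + 6)/2 = (6 + Y)/2 = 3 + Y/2)
a(S) - 1*31180 = (3 + (½)*48) - 1*31180 = (3 + 24) - 31180 = 27 - 31180 = -31153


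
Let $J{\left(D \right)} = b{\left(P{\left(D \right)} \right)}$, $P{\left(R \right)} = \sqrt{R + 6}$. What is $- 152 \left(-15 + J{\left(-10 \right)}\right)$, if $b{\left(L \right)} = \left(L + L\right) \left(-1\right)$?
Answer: $2280 + 608 i \approx 2280.0 + 608.0 i$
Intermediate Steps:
$P{\left(R \right)} = \sqrt{6 + R}$
$b{\left(L \right)} = - 2 L$ ($b{\left(L \right)} = 2 L \left(-1\right) = - 2 L$)
$J{\left(D \right)} = - 2 \sqrt{6 + D}$
$- 152 \left(-15 + J{\left(-10 \right)}\right) = - 152 \left(-15 - 2 \sqrt{6 - 10}\right) = - 152 \left(-15 - 2 \sqrt{-4}\right) = - 152 \left(-15 - 2 \cdot 2 i\right) = - 152 \left(-15 - 4 i\right) = 2280 + 608 i$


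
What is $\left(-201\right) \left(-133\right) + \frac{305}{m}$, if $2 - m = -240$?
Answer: $\frac{6469691}{242} \approx 26734.0$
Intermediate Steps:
$m = 242$ ($m = 2 - -240 = 2 + 240 = 242$)
$\left(-201\right) \left(-133\right) + \frac{305}{m} = \left(-201\right) \left(-133\right) + \frac{305}{242} = 26733 + 305 \cdot \frac{1}{242} = 26733 + \frac{305}{242} = \frac{6469691}{242}$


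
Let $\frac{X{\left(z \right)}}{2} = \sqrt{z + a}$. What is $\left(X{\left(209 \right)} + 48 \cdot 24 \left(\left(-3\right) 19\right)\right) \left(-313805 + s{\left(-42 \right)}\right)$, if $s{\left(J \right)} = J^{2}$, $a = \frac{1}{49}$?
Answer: $20489860224 - \frac{1872246 \sqrt{1138}}{7} \approx 2.0481 \cdot 10^{10}$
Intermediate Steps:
$a = \frac{1}{49} \approx 0.020408$
$X{\left(z \right)} = 2 \sqrt{\frac{1}{49} + z}$ ($X{\left(z \right)} = 2 \sqrt{z + \frac{1}{49}} = 2 \sqrt{\frac{1}{49} + z}$)
$\left(X{\left(209 \right)} + 48 \cdot 24 \left(\left(-3\right) 19\right)\right) \left(-313805 + s{\left(-42 \right)}\right) = \left(\frac{2 \sqrt{1 + 49 \cdot 209}}{7} + 48 \cdot 24 \left(\left(-3\right) 19\right)\right) \left(-313805 + \left(-42\right)^{2}\right) = \left(\frac{2 \sqrt{1 + 10241}}{7} + 1152 \left(-57\right)\right) \left(-313805 + 1764\right) = \left(\frac{2 \sqrt{10242}}{7} - 65664\right) \left(-312041\right) = \left(\frac{2 \cdot 3 \sqrt{1138}}{7} - 65664\right) \left(-312041\right) = \left(\frac{6 \sqrt{1138}}{7} - 65664\right) \left(-312041\right) = \left(-65664 + \frac{6 \sqrt{1138}}{7}\right) \left(-312041\right) = 20489860224 - \frac{1872246 \sqrt{1138}}{7}$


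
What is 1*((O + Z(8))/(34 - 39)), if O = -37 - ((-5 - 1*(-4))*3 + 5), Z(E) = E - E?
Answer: 39/5 ≈ 7.8000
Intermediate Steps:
Z(E) = 0
O = -39 (O = -37 - ((-5 + 4)*3 + 5) = -37 - (-1*3 + 5) = -37 - (-3 + 5) = -37 - 1*2 = -37 - 2 = -39)
1*((O + Z(8))/(34 - 39)) = 1*((-39 + 0)/(34 - 39)) = 1*(-39/(-5)) = 1*(-39*(-⅕)) = 1*(39/5) = 39/5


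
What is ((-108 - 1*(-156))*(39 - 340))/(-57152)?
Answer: 903/3572 ≈ 0.25280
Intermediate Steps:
((-108 - 1*(-156))*(39 - 340))/(-57152) = ((-108 + 156)*(-301))*(-1/57152) = (48*(-301))*(-1/57152) = -14448*(-1/57152) = 903/3572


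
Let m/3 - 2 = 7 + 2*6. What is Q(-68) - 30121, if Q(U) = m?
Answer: -30058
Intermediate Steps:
m = 63 (m = 6 + 3*(7 + 2*6) = 6 + 3*(7 + 12) = 6 + 3*19 = 6 + 57 = 63)
Q(U) = 63
Q(-68) - 30121 = 63 - 30121 = -30058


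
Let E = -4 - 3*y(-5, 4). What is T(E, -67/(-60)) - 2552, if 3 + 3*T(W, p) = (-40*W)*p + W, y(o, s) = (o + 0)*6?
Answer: -34243/9 ≈ -3804.8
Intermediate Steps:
y(o, s) = 6*o (y(o, s) = o*6 = 6*o)
E = 86 (E = -4 - 18*(-5) = -4 - 3*(-30) = -4 + 90 = 86)
T(W, p) = -1 + W/3 - 40*W*p/3 (T(W, p) = -1 + ((-40*W)*p + W)/3 = -1 + (-40*W*p + W)/3 = -1 + (W - 40*W*p)/3 = -1 + (W/3 - 40*W*p/3) = -1 + W/3 - 40*W*p/3)
T(E, -67/(-60)) - 2552 = (-1 + (1/3)*86 - 40/3*86*(-67/(-60))) - 2552 = (-1 + 86/3 - 40/3*86*(-67*(-1/60))) - 2552 = (-1 + 86/3 - 40/3*86*67/60) - 2552 = (-1 + 86/3 - 11524/9) - 2552 = -11275/9 - 2552 = -34243/9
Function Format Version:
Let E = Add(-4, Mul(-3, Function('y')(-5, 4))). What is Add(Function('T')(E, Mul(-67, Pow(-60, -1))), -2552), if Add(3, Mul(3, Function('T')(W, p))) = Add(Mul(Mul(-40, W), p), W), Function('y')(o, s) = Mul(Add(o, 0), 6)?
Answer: Rational(-34243, 9) ≈ -3804.8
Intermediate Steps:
Function('y')(o, s) = Mul(6, o) (Function('y')(o, s) = Mul(o, 6) = Mul(6, o))
E = 86 (E = Add(-4, Mul(-3, Mul(6, -5))) = Add(-4, Mul(-3, -30)) = Add(-4, 90) = 86)
Function('T')(W, p) = Add(-1, Mul(Rational(1, 3), W), Mul(Rational(-40, 3), W, p)) (Function('T')(W, p) = Add(-1, Mul(Rational(1, 3), Add(Mul(Mul(-40, W), p), W))) = Add(-1, Mul(Rational(1, 3), Add(Mul(-40, W, p), W))) = Add(-1, Mul(Rational(1, 3), Add(W, Mul(-40, W, p)))) = Add(-1, Add(Mul(Rational(1, 3), W), Mul(Rational(-40, 3), W, p))) = Add(-1, Mul(Rational(1, 3), W), Mul(Rational(-40, 3), W, p)))
Add(Function('T')(E, Mul(-67, Pow(-60, -1))), -2552) = Add(Add(-1, Mul(Rational(1, 3), 86), Mul(Rational(-40, 3), 86, Mul(-67, Pow(-60, -1)))), -2552) = Add(Add(-1, Rational(86, 3), Mul(Rational(-40, 3), 86, Mul(-67, Rational(-1, 60)))), -2552) = Add(Add(-1, Rational(86, 3), Mul(Rational(-40, 3), 86, Rational(67, 60))), -2552) = Add(Add(-1, Rational(86, 3), Rational(-11524, 9)), -2552) = Add(Rational(-11275, 9), -2552) = Rational(-34243, 9)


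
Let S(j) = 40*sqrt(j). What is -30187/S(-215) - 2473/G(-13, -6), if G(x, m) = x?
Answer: 2473/13 + 30187*I*sqrt(215)/8600 ≈ 190.23 + 51.468*I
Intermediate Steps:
-30187/S(-215) - 2473/G(-13, -6) = -30187*(-I*sqrt(215)/8600) - 2473/(-13) = -30187*(-I*sqrt(215)/8600) - 2473*(-1/13) = -30187*(-I*sqrt(215)/8600) + 2473/13 = -(-30187)*I*sqrt(215)/8600 + 2473/13 = 30187*I*sqrt(215)/8600 + 2473/13 = 2473/13 + 30187*I*sqrt(215)/8600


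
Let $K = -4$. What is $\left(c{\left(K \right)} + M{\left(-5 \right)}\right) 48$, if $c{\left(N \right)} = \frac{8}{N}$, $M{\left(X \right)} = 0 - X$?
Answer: $144$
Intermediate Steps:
$M{\left(X \right)} = - X$
$\left(c{\left(K \right)} + M{\left(-5 \right)}\right) 48 = \left(\frac{8}{-4} - -5\right) 48 = \left(8 \left(- \frac{1}{4}\right) + 5\right) 48 = \left(-2 + 5\right) 48 = 3 \cdot 48 = 144$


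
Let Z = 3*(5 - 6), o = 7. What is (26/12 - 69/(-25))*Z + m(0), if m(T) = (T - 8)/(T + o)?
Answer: -5573/350 ≈ -15.923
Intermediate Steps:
Z = -3 (Z = 3*(-1) = -3)
m(T) = (-8 + T)/(7 + T) (m(T) = (T - 8)/(T + 7) = (-8 + T)/(7 + T))
(26/12 - 69/(-25))*Z + m(0) = (26/12 - 69/(-25))*(-3) + (-8 + 0)/(7 + 0) = (26*(1/12) - 69*(-1/25))*(-3) - 8/7 = (13/6 + 69/25)*(-3) + (⅐)*(-8) = (739/150)*(-3) - 8/7 = -739/50 - 8/7 = -5573/350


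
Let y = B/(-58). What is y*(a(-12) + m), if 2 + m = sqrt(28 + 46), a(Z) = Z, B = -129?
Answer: -903/29 + 129*sqrt(74)/58 ≈ -12.005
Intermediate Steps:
m = -2 + sqrt(74) (m = -2 + sqrt(28 + 46) = -2 + sqrt(74) ≈ 6.6023)
y = 129/58 (y = -129/(-58) = -129*(-1/58) = 129/58 ≈ 2.2241)
y*(a(-12) + m) = 129*(-12 + (-2 + sqrt(74)))/58 = 129*(-14 + sqrt(74))/58 = -903/29 + 129*sqrt(74)/58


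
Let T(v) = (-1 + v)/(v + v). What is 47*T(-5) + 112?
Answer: 701/5 ≈ 140.20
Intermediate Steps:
T(v) = (-1 + v)/(2*v) (T(v) = (-1 + v)/((2*v)) = (-1 + v)*(1/(2*v)) = (-1 + v)/(2*v))
47*T(-5) + 112 = 47*((½)*(-1 - 5)/(-5)) + 112 = 47*((½)*(-⅕)*(-6)) + 112 = 47*(⅗) + 112 = 141/5 + 112 = 701/5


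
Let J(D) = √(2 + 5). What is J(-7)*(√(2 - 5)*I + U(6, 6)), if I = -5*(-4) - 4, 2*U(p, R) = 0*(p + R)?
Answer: 16*I*√21 ≈ 73.321*I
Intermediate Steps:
U(p, R) = 0 (U(p, R) = (0*(p + R))/2 = (0*(R + p))/2 = (½)*0 = 0)
I = 16 (I = 20 - 4 = 16)
J(D) = √7
J(-7)*(√(2 - 5)*I + U(6, 6)) = √7*(√(2 - 5)*16 + 0) = √7*(√(-3)*16 + 0) = √7*((I*√3)*16 + 0) = √7*(16*I*√3 + 0) = √7*(16*I*√3) = 16*I*√21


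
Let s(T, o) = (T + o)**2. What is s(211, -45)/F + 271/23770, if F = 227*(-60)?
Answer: -6513151/3237474 ≈ -2.0118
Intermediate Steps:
F = -13620
s(211, -45)/F + 271/23770 = (211 - 45)**2/(-13620) + 271/23770 = 166**2*(-1/13620) + 271*(1/23770) = 27556*(-1/13620) + 271/23770 = -6889/3405 + 271/23770 = -6513151/3237474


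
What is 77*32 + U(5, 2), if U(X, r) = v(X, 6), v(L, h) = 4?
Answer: 2468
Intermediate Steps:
U(X, r) = 4
77*32 + U(5, 2) = 77*32 + 4 = 2464 + 4 = 2468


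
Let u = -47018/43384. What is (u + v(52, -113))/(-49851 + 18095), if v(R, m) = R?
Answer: -1104475/688851152 ≈ -0.0016034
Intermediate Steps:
u = -23509/21692 (u = -47018*1/43384 = -23509/21692 ≈ -1.0838)
(u + v(52, -113))/(-49851 + 18095) = (-23509/21692 + 52)/(-49851 + 18095) = (1104475/21692)/(-31756) = (1104475/21692)*(-1/31756) = -1104475/688851152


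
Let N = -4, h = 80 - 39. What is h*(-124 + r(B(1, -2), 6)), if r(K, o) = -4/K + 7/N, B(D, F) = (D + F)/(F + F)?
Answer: -23247/4 ≈ -5811.8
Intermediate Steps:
h = 41
B(D, F) = (D + F)/(2*F) (B(D, F) = (D + F)/((2*F)) = (D + F)*(1/(2*F)) = (D + F)/(2*F))
r(K, o) = -7/4 - 4/K (r(K, o) = -4/K + 7/(-4) = -4/K + 7*(-¼) = -4/K - 7/4 = -7/4 - 4/K)
h*(-124 + r(B(1, -2), 6)) = 41*(-124 + (-7/4 - 4*(-4/(1 - 2)))) = 41*(-124 + (-7/4 - 4/((½)*(-½)*(-1)))) = 41*(-124 + (-7/4 - 4/¼)) = 41*(-124 + (-7/4 - 4*4)) = 41*(-124 + (-7/4 - 16)) = 41*(-124 - 71/4) = 41*(-567/4) = -23247/4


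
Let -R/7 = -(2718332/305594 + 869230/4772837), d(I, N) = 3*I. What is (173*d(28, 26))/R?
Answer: 126164605290397/551657792521 ≈ 228.70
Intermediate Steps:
R = 46339254571764/729275175089 (R = -(-7)*(2718332/305594 + 869230/4772837) = -(-7)*(2718332*(1/305594) + 869230*(1/4772837)) = -(-7)*(1359166/152797 + 869230/4772837) = -(-7)*6619893510252/729275175089 = -7*(-6619893510252/729275175089) = 46339254571764/729275175089 ≈ 63.542)
(173*d(28, 26))/R = (173*(3*28))/(46339254571764/729275175089) = (173*84)*(729275175089/46339254571764) = 14532*(729275175089/46339254571764) = 126164605290397/551657792521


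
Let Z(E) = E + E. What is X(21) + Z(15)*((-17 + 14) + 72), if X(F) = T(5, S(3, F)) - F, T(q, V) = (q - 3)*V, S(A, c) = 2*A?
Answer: 2061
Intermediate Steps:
T(q, V) = V*(-3 + q) (T(q, V) = (-3 + q)*V = V*(-3 + q))
Z(E) = 2*E
X(F) = 12 - F (X(F) = (2*3)*(-3 + 5) - F = 6*2 - F = 12 - F)
X(21) + Z(15)*((-17 + 14) + 72) = (12 - 1*21) + (2*15)*((-17 + 14) + 72) = (12 - 21) + 30*(-3 + 72) = -9 + 30*69 = -9 + 2070 = 2061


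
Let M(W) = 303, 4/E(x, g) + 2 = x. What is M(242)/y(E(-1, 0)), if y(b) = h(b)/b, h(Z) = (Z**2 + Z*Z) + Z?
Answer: -909/5 ≈ -181.80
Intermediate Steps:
E(x, g) = 4/(-2 + x)
h(Z) = Z + 2*Z**2 (h(Z) = (Z**2 + Z**2) + Z = 2*Z**2 + Z = Z + 2*Z**2)
y(b) = 1 + 2*b (y(b) = (b*(1 + 2*b))/b = 1 + 2*b)
M(242)/y(E(-1, 0)) = 303/(1 + 2*(4/(-2 - 1))) = 303/(1 + 2*(4/(-3))) = 303/(1 + 2*(4*(-1/3))) = 303/(1 + 2*(-4/3)) = 303/(1 - 8/3) = 303/(-5/3) = 303*(-3/5) = -909/5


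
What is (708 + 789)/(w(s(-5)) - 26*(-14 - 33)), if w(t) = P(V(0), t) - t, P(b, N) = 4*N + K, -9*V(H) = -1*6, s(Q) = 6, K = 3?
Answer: 1497/1243 ≈ 1.2043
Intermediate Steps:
V(H) = ⅔ (V(H) = -(-1)*6/9 = -⅑*(-6) = ⅔)
P(b, N) = 3 + 4*N (P(b, N) = 4*N + 3 = 3 + 4*N)
w(t) = 3 + 3*t (w(t) = (3 + 4*t) - t = 3 + 3*t)
(708 + 789)/(w(s(-5)) - 26*(-14 - 33)) = (708 + 789)/((3 + 3*6) - 26*(-14 - 33)) = 1497/((3 + 18) - 26*(-47)) = 1497/(21 + 1222) = 1497/1243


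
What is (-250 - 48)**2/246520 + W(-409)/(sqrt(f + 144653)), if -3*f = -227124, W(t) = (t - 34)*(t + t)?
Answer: 22201/61630 + 362374*sqrt(220361)/220361 ≈ 772.31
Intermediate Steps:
W(t) = 2*t*(-34 + t) (W(t) = (-34 + t)*(2*t) = 2*t*(-34 + t))
f = 75708 (f = -1/3*(-227124) = 75708)
(-250 - 48)**2/246520 + W(-409)/(sqrt(f + 144653)) = (-250 - 48)**2/246520 + (2*(-409)*(-34 - 409))/(sqrt(75708 + 144653)) = (-298)**2*(1/246520) + (2*(-409)*(-443))/(sqrt(220361)) = 88804*(1/246520) + 362374*(sqrt(220361)/220361) = 22201/61630 + 362374*sqrt(220361)/220361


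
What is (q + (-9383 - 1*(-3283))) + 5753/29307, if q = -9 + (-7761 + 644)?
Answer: -387608629/29307 ≈ -13226.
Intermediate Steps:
q = -7126 (q = -9 - 7117 = -7126)
(q + (-9383 - 1*(-3283))) + 5753/29307 = (-7126 + (-9383 - 1*(-3283))) + 5753/29307 = (-7126 + (-9383 + 3283)) + 5753*(1/29307) = (-7126 - 6100) + 5753/29307 = -13226 + 5753/29307 = -387608629/29307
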